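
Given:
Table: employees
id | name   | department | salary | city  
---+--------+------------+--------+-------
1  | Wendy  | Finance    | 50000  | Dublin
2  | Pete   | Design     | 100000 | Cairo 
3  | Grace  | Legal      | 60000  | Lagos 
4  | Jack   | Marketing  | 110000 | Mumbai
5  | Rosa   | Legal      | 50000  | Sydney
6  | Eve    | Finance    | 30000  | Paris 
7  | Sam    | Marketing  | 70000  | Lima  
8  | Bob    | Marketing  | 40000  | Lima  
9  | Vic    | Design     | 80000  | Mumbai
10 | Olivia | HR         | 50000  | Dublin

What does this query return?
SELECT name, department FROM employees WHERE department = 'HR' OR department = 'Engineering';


Filtering: department = 'HR' OR 'Engineering'
Matching: 1 rows

1 rows:
Olivia, HR


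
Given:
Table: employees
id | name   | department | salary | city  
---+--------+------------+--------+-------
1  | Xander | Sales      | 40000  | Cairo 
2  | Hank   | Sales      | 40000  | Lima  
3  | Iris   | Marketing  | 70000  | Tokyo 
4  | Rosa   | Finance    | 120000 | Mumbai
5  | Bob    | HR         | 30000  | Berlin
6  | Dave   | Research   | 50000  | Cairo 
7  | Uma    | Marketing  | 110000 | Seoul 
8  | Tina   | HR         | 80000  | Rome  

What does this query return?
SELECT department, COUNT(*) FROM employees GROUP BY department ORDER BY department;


Assigning each row to its department group:
  Xander -> Sales
  Hank -> Sales
  Iris -> Marketing
  Rosa -> Finance
  Bob -> HR
  Dave -> Research
  Uma -> Marketing
  Tina -> HR


5 groups:
Finance, 1
HR, 2
Marketing, 2
Research, 1
Sales, 2


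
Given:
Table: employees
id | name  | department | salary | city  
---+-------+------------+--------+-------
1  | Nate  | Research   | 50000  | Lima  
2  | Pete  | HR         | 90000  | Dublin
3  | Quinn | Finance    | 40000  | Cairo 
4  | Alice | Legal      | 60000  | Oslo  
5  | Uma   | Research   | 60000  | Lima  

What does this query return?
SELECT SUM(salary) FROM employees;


SUM(salary) = 50000 + 90000 + 40000 + 60000 + 60000 = 300000

300000


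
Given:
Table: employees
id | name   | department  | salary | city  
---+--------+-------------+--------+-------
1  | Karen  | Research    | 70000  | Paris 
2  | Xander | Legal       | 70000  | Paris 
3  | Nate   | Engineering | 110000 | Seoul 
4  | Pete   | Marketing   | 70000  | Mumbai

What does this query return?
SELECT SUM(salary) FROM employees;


SUM(salary) = 70000 + 70000 + 110000 + 70000 = 320000

320000


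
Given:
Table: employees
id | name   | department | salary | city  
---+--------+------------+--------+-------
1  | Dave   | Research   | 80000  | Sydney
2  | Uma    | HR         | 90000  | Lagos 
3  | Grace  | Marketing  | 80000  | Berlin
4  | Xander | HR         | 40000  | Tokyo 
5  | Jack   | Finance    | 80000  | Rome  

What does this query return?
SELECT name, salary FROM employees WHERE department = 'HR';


Filtering: department = 'HR'
Matching rows: 2

2 rows:
Uma, 90000
Xander, 40000


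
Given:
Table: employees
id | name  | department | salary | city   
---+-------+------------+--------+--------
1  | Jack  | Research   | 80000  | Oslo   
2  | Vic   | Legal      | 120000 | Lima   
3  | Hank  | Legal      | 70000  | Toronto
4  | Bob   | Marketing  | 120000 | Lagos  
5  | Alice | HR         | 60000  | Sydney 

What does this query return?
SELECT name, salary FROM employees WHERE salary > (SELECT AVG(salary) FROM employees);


Subquery: AVG(salary) = 90000.0
Filtering: salary > 90000.0
  Vic (120000) -> MATCH
  Bob (120000) -> MATCH


2 rows:
Vic, 120000
Bob, 120000


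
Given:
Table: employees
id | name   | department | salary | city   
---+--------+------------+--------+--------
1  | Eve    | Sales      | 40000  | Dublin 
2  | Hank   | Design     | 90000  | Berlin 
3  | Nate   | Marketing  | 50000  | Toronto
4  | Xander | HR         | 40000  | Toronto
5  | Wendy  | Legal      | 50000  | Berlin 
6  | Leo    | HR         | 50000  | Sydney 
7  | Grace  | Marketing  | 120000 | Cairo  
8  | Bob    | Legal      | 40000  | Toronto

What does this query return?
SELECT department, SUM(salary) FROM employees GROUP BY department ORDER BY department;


Summing salary within each department:
  Design: 90000 = 90000
  HR: 40000 + 50000 = 90000
  Legal: 50000 + 40000 = 90000
  Marketing: 50000 + 120000 = 170000
  Sales: 40000 = 40000


5 groups:
Design, 90000
HR, 90000
Legal, 90000
Marketing, 170000
Sales, 40000


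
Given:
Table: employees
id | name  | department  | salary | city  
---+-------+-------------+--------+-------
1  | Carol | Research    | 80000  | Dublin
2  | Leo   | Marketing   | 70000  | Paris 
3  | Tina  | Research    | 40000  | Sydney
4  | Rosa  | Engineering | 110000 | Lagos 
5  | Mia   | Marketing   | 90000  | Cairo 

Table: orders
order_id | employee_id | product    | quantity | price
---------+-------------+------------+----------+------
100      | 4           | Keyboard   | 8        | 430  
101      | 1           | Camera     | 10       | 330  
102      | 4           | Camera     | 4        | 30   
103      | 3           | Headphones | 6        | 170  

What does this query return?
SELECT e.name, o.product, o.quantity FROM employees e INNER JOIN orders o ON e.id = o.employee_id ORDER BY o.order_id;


Joining employees.id = orders.employee_id:
  employee Rosa (id=4) -> order Keyboard
  employee Carol (id=1) -> order Camera
  employee Rosa (id=4) -> order Camera
  employee Tina (id=3) -> order Headphones


4 rows:
Rosa, Keyboard, 8
Carol, Camera, 10
Rosa, Camera, 4
Tina, Headphones, 6


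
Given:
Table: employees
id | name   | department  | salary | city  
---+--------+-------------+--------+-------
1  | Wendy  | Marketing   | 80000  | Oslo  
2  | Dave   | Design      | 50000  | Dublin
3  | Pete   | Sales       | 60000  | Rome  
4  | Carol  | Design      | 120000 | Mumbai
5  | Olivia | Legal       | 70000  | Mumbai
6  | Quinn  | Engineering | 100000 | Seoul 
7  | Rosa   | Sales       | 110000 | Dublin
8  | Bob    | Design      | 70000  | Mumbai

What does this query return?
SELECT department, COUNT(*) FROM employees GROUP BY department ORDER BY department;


Assigning each row to its department group:
  Wendy -> Marketing
  Dave -> Design
  Pete -> Sales
  Carol -> Design
  Olivia -> Legal
  Quinn -> Engineering
  Rosa -> Sales
  Bob -> Design


5 groups:
Design, 3
Engineering, 1
Legal, 1
Marketing, 1
Sales, 2


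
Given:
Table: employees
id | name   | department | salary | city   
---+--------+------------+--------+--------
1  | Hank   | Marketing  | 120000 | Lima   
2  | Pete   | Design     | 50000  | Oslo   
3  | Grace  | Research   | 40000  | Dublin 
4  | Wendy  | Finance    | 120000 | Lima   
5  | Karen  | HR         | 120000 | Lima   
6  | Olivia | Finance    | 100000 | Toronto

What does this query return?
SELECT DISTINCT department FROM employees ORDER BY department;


All 'department' values (row order): Marketing, Design, Research, Finance, HR, Finance
Removing duplicates leaves 5 unique value(s).

5 values:
Design
Finance
HR
Marketing
Research


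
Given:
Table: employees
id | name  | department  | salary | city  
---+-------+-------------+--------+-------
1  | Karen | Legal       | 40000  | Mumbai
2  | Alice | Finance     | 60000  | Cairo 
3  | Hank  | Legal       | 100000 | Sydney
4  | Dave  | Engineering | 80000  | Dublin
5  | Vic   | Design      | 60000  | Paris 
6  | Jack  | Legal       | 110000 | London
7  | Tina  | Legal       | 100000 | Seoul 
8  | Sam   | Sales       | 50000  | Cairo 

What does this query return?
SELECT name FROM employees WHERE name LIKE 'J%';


LIKE 'J%' matches names starting with 'J'
Matching: 1

1 rows:
Jack


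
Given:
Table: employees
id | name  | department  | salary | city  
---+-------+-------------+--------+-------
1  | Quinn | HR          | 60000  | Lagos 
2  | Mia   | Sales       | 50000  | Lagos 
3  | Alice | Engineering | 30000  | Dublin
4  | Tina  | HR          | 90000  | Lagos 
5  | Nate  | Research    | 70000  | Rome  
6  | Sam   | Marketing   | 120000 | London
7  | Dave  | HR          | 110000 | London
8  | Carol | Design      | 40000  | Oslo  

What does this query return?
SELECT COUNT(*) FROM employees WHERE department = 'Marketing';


Counting rows where department = 'Marketing'
  Sam -> MATCH


1


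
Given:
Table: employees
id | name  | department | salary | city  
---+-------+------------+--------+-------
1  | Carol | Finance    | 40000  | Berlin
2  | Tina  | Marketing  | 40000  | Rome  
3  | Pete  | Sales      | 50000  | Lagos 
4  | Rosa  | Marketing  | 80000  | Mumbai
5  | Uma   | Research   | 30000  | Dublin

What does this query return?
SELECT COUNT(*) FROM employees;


COUNT(*) counts all rows

5


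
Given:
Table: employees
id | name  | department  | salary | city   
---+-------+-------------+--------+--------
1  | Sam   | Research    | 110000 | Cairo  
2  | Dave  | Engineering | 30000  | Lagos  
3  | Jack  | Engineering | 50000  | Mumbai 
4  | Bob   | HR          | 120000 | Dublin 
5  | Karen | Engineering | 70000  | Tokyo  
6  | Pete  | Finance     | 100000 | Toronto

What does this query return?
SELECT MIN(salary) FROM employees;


Salaries: 110000, 30000, 50000, 120000, 70000, 100000
MIN = 30000

30000


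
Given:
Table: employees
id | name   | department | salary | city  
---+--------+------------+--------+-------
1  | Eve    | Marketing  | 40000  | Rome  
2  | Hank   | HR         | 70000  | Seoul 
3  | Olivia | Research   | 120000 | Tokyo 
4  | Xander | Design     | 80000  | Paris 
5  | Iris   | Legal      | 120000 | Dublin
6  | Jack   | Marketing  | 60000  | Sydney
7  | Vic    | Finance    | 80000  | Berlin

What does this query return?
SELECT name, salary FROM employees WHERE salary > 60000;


Filtering: salary > 60000
Matching: 5 rows

5 rows:
Hank, 70000
Olivia, 120000
Xander, 80000
Iris, 120000
Vic, 80000


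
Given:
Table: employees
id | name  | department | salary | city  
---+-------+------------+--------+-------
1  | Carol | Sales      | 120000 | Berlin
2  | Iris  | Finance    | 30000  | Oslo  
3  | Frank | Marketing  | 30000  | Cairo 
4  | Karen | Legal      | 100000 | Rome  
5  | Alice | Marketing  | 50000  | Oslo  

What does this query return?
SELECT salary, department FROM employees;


Projecting columns: salary, department

5 rows:
120000, Sales
30000, Finance
30000, Marketing
100000, Legal
50000, Marketing


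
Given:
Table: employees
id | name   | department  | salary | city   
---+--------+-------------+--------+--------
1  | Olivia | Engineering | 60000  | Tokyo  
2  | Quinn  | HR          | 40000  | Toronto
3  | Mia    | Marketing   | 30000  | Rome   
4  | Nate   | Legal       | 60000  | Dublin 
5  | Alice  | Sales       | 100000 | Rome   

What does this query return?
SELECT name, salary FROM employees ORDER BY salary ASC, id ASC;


Sorting by salary ASC, then id ASC for ties

5 rows:
Mia, 30000
Quinn, 40000
Olivia, 60000
Nate, 60000
Alice, 100000


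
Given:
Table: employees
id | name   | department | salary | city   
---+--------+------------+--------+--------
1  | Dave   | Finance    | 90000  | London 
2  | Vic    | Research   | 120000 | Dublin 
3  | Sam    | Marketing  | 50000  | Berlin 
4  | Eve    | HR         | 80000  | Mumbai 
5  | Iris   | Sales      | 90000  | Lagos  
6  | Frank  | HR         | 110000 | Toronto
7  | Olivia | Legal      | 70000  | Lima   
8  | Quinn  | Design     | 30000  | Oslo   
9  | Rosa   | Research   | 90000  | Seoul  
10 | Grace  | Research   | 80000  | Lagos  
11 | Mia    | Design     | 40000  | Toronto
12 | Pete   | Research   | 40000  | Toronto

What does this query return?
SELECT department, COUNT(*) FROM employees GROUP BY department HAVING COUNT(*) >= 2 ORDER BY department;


Groups with count >= 2:
  Design: 2 -> PASS
  HR: 2 -> PASS
  Research: 4 -> PASS
  Finance: 1 -> filtered out
  Legal: 1 -> filtered out
  Marketing: 1 -> filtered out
  Sales: 1 -> filtered out


3 groups:
Design, 2
HR, 2
Research, 4


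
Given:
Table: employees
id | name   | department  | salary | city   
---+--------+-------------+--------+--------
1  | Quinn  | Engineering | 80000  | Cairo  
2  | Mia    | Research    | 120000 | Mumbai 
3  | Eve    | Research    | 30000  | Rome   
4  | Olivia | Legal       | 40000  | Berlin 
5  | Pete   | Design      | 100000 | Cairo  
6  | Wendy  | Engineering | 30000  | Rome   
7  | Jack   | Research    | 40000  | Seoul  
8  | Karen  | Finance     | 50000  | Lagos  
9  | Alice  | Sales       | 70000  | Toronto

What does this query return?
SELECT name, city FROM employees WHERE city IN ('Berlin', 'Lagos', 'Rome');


Filtering: city IN ('Berlin', 'Lagos', 'Rome')
Matching: 4 rows

4 rows:
Eve, Rome
Olivia, Berlin
Wendy, Rome
Karen, Lagos


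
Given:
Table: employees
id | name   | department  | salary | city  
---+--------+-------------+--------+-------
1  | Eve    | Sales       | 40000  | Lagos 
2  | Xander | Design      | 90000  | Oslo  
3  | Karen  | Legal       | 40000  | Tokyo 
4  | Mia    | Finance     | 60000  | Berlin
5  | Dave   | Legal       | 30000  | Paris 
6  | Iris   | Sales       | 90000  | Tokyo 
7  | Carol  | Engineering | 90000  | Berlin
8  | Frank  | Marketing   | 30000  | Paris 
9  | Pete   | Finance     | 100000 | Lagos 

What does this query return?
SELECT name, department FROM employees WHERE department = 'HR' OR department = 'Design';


Filtering: department = 'HR' OR 'Design'
Matching: 1 rows

1 rows:
Xander, Design


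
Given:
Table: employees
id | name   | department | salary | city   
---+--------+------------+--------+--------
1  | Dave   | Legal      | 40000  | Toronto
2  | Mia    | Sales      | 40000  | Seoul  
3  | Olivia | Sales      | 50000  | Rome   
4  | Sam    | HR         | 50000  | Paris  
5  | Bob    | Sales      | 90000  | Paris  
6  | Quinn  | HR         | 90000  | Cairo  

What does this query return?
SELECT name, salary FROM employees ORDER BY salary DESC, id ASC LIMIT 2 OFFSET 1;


Sort by salary DESC (id ASC tiebreak), then skip 1 and take 2
Rows 2 through 3

2 rows:
Quinn, 90000
Olivia, 50000


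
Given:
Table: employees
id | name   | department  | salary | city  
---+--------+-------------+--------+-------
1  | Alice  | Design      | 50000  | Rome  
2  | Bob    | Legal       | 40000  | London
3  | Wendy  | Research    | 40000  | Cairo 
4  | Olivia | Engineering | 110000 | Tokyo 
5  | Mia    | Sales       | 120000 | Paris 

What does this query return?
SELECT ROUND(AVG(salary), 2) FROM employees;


SUM(salary) = 360000
COUNT = 5
ROUND(AVG, 2) = ROUND(360000 / 5, 2) = 72000.0

72000.0


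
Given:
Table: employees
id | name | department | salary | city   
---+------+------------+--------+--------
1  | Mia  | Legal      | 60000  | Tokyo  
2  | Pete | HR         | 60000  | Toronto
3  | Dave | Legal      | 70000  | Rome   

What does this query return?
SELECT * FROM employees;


SELECT * returns all 3 rows with all columns

3 rows:
1, Mia, Legal, 60000, Tokyo
2, Pete, HR, 60000, Toronto
3, Dave, Legal, 70000, Rome


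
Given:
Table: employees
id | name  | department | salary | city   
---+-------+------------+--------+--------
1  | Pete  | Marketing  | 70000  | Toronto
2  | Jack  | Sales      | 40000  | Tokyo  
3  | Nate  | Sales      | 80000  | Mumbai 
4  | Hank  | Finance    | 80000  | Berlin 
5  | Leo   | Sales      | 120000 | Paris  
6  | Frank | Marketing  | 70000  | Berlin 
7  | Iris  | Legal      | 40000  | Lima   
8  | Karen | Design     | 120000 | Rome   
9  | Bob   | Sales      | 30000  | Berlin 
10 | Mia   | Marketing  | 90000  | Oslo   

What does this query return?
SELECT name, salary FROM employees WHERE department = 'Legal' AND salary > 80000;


Filtering: department = 'Legal' AND salary > 80000
Matching: 0 rows

Empty result set (0 rows)


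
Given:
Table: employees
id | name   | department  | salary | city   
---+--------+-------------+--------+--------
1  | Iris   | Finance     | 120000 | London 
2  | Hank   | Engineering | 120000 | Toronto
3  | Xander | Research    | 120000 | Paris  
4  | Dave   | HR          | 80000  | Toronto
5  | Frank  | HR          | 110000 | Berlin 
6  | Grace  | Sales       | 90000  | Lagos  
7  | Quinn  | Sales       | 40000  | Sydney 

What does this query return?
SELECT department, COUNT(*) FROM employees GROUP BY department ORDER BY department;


Assigning each row to its department group:
  Iris -> Finance
  Hank -> Engineering
  Xander -> Research
  Dave -> HR
  Frank -> HR
  Grace -> Sales
  Quinn -> Sales


5 groups:
Engineering, 1
Finance, 1
HR, 2
Research, 1
Sales, 2


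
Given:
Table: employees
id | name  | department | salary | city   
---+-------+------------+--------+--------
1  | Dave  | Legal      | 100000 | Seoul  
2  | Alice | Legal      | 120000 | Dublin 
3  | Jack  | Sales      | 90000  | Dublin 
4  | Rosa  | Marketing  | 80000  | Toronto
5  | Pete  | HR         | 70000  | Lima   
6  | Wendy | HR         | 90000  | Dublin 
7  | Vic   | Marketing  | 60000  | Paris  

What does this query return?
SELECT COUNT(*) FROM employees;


COUNT(*) counts all rows

7


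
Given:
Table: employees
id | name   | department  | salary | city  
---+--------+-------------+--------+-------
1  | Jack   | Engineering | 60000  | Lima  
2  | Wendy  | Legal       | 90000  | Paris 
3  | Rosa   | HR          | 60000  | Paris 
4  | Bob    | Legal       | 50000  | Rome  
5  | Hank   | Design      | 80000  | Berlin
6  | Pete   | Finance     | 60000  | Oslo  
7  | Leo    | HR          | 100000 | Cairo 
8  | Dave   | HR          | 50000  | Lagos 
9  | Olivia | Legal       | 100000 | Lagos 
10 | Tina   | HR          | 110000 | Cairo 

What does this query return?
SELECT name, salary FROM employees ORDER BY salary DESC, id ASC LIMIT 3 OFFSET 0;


Sort by salary DESC (id ASC tiebreak), then skip 0 and take 3
Rows 1 through 3

3 rows:
Tina, 110000
Leo, 100000
Olivia, 100000


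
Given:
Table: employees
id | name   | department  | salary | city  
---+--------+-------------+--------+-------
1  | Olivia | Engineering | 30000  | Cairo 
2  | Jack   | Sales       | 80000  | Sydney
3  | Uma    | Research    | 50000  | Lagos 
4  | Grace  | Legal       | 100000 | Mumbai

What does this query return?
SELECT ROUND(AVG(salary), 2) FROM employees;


SUM(salary) = 260000
COUNT = 4
ROUND(AVG, 2) = ROUND(260000 / 4, 2) = 65000.0

65000.0


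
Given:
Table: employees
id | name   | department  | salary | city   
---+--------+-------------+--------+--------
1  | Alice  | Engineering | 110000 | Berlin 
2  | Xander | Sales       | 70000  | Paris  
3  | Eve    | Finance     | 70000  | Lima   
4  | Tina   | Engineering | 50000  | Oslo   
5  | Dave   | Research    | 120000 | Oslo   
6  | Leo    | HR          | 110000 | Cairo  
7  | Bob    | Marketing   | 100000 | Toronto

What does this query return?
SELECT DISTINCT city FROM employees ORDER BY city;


All 'city' values (row order): Berlin, Paris, Lima, Oslo, Oslo, Cairo, Toronto
Removing duplicates leaves 6 unique value(s).

6 values:
Berlin
Cairo
Lima
Oslo
Paris
Toronto


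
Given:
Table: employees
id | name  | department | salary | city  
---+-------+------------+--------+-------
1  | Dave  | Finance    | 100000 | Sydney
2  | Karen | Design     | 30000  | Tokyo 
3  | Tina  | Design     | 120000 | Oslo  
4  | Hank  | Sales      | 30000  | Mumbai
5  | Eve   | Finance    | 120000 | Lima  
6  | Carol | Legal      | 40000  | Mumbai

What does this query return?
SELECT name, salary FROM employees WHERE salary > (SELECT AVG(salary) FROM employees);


Subquery: AVG(salary) = 73333.33
Filtering: salary > 73333.33
  Dave (100000) -> MATCH
  Tina (120000) -> MATCH
  Eve (120000) -> MATCH


3 rows:
Dave, 100000
Tina, 120000
Eve, 120000


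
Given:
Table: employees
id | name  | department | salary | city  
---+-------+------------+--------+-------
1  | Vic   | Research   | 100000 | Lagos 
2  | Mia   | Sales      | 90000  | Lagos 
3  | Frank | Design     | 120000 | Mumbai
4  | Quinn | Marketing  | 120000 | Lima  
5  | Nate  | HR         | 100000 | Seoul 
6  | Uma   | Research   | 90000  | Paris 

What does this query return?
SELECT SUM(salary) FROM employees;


SUM(salary) = 100000 + 90000 + 120000 + 120000 + 100000 + 90000 = 620000

620000


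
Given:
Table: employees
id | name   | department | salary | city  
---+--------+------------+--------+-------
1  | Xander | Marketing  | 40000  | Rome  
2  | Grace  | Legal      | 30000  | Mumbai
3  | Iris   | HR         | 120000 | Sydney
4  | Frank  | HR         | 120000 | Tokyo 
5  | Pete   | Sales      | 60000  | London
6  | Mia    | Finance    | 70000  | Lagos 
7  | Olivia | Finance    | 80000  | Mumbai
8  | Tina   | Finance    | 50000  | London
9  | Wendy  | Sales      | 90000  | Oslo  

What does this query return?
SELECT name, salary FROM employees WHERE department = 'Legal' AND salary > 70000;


Filtering: department = 'Legal' AND salary > 70000
Matching: 0 rows

Empty result set (0 rows)


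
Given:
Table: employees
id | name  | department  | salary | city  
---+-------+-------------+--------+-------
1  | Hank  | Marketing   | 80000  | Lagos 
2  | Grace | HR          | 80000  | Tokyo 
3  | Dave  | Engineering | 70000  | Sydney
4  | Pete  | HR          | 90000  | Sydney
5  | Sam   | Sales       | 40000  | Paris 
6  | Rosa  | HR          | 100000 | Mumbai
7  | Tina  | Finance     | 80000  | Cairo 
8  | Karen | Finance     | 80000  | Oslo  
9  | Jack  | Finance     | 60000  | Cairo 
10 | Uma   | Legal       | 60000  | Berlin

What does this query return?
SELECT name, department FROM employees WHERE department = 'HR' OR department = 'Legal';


Filtering: department = 'HR' OR 'Legal'
Matching: 4 rows

4 rows:
Grace, HR
Pete, HR
Rosa, HR
Uma, Legal


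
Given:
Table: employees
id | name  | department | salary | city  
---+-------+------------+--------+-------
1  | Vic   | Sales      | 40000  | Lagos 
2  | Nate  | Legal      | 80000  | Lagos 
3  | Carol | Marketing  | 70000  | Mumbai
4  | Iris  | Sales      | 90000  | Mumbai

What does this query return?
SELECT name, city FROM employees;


Projecting columns: name, city

4 rows:
Vic, Lagos
Nate, Lagos
Carol, Mumbai
Iris, Mumbai


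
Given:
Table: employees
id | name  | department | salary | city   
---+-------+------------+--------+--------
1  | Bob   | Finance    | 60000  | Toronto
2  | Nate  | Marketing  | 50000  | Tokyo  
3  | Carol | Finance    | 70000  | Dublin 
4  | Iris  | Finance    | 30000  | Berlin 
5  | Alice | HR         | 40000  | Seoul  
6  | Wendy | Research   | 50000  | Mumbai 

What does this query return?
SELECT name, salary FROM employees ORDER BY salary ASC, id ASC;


Sorting by salary ASC, then id ASC for ties

6 rows:
Iris, 30000
Alice, 40000
Nate, 50000
Wendy, 50000
Bob, 60000
Carol, 70000


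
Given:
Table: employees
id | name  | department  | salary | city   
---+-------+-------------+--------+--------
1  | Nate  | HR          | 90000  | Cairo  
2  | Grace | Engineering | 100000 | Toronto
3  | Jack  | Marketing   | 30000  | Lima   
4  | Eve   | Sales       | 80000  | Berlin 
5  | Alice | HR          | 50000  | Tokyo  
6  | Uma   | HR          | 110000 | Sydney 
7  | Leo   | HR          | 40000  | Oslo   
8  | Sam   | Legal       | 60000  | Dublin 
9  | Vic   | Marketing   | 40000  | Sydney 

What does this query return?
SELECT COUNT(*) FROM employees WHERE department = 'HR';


Counting rows where department = 'HR'
  Nate -> MATCH
  Alice -> MATCH
  Uma -> MATCH
  Leo -> MATCH


4


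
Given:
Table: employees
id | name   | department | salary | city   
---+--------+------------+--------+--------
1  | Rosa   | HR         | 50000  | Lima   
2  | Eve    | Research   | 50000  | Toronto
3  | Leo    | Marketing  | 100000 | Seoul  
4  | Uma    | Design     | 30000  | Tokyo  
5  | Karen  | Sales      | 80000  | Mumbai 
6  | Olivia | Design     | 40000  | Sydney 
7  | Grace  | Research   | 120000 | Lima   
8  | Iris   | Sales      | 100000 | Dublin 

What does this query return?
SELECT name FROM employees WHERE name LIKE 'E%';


LIKE 'E%' matches names starting with 'E'
Matching: 1

1 rows:
Eve


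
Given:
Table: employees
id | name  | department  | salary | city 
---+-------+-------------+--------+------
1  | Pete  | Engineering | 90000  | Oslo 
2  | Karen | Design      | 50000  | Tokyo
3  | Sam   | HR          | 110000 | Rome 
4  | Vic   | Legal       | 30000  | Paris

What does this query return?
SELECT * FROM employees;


SELECT * returns all 4 rows with all columns

4 rows:
1, Pete, Engineering, 90000, Oslo
2, Karen, Design, 50000, Tokyo
3, Sam, HR, 110000, Rome
4, Vic, Legal, 30000, Paris


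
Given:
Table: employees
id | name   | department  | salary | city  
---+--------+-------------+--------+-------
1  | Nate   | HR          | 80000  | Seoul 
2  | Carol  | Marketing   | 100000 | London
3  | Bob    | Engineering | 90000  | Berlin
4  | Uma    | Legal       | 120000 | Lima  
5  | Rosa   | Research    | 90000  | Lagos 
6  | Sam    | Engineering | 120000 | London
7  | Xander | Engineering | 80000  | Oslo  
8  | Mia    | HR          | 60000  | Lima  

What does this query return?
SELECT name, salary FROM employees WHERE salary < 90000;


Filtering: salary < 90000
Matching: 3 rows

3 rows:
Nate, 80000
Xander, 80000
Mia, 60000


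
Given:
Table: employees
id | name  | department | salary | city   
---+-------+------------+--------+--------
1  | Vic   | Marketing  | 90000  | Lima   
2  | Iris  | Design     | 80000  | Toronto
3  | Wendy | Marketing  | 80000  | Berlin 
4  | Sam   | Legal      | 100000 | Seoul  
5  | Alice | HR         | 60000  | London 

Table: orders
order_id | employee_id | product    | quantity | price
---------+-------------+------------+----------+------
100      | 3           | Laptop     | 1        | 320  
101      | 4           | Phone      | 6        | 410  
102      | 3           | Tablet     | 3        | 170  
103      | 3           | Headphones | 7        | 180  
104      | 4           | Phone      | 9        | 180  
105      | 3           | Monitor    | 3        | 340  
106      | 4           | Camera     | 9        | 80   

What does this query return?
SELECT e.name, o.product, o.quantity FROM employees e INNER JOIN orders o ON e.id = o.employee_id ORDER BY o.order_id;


Joining employees.id = orders.employee_id:
  employee Wendy (id=3) -> order Laptop
  employee Sam (id=4) -> order Phone
  employee Wendy (id=3) -> order Tablet
  employee Wendy (id=3) -> order Headphones
  employee Sam (id=4) -> order Phone
  employee Wendy (id=3) -> order Monitor
  employee Sam (id=4) -> order Camera


7 rows:
Wendy, Laptop, 1
Sam, Phone, 6
Wendy, Tablet, 3
Wendy, Headphones, 7
Sam, Phone, 9
Wendy, Monitor, 3
Sam, Camera, 9


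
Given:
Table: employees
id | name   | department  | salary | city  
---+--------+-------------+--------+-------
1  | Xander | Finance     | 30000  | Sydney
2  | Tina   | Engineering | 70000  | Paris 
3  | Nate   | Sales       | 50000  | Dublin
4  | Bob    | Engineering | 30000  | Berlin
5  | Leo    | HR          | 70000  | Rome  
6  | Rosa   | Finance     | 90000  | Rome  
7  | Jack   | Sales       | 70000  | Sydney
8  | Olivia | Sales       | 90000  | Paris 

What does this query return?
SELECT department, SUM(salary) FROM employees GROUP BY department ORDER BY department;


Summing salary within each department:
  Engineering: 70000 + 30000 = 100000
  Finance: 30000 + 90000 = 120000
  HR: 70000 = 70000
  Sales: 50000 + 70000 + 90000 = 210000


4 groups:
Engineering, 100000
Finance, 120000
HR, 70000
Sales, 210000


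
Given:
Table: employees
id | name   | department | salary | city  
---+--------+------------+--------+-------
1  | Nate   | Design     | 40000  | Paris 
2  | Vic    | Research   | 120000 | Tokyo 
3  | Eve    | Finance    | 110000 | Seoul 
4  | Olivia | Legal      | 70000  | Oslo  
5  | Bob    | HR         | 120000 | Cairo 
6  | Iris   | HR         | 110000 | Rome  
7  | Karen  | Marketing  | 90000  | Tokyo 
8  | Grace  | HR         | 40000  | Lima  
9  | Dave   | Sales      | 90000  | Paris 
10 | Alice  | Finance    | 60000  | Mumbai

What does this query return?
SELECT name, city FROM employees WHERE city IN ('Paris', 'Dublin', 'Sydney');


Filtering: city IN ('Paris', 'Dublin', 'Sydney')
Matching: 2 rows

2 rows:
Nate, Paris
Dave, Paris


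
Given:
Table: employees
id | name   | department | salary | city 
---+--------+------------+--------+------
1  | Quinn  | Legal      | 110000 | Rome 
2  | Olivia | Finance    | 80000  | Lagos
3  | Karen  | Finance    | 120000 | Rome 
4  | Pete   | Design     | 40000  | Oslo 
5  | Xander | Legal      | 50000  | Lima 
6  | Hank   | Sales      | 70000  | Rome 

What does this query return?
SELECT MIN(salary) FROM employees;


Salaries: 110000, 80000, 120000, 40000, 50000, 70000
MIN = 40000

40000


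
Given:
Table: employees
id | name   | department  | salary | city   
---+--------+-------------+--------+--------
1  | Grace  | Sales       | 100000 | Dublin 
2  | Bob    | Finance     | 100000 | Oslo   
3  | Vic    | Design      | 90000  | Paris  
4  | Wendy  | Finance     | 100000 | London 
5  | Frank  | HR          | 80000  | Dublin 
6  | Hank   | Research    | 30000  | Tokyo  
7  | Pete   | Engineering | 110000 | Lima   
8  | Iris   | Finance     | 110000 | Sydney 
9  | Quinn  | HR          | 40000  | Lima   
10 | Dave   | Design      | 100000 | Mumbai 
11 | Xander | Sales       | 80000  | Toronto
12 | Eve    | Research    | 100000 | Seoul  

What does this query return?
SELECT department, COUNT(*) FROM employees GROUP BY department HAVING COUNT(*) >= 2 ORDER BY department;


Groups with count >= 2:
  Design: 2 -> PASS
  Finance: 3 -> PASS
  HR: 2 -> PASS
  Research: 2 -> PASS
  Sales: 2 -> PASS
  Engineering: 1 -> filtered out


5 groups:
Design, 2
Finance, 3
HR, 2
Research, 2
Sales, 2


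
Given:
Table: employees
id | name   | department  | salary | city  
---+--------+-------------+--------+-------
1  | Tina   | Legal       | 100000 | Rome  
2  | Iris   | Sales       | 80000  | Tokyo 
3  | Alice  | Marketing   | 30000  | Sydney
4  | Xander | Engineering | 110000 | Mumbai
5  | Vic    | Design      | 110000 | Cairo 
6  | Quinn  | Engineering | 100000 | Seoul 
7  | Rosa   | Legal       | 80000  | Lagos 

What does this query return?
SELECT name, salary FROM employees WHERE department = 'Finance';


Filtering: department = 'Finance'
Matching rows: 0

Empty result set (0 rows)


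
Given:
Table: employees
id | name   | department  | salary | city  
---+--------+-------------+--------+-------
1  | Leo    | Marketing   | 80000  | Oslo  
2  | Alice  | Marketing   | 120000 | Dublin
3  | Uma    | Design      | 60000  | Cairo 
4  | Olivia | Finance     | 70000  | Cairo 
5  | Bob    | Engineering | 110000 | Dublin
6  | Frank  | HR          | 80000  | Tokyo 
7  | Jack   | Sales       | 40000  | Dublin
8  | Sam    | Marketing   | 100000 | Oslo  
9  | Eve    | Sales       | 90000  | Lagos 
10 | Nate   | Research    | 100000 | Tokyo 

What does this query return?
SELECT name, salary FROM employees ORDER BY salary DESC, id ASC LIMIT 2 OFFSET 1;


Sort by salary DESC (id ASC tiebreak), then skip 1 and take 2
Rows 2 through 3

2 rows:
Bob, 110000
Sam, 100000


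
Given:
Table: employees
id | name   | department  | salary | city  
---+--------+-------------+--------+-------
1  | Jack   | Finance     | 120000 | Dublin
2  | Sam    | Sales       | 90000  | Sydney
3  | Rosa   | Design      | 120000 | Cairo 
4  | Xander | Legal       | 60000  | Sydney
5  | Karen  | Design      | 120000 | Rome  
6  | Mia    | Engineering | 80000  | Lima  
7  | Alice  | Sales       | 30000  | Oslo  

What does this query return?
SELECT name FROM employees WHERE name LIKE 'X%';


LIKE 'X%' matches names starting with 'X'
Matching: 1

1 rows:
Xander


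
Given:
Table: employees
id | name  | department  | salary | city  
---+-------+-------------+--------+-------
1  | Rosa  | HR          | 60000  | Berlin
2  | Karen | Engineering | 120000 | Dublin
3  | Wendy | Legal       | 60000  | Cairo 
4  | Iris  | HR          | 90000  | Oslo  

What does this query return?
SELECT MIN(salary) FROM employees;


Salaries: 60000, 120000, 60000, 90000
MIN = 60000

60000


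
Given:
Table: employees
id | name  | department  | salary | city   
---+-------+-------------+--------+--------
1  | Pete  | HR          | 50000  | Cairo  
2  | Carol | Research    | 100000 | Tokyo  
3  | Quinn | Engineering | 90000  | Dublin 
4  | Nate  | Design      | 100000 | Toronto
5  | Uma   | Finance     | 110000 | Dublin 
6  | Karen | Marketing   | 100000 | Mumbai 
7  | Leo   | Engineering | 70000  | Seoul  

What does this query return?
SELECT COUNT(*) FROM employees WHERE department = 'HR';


Counting rows where department = 'HR'
  Pete -> MATCH


1


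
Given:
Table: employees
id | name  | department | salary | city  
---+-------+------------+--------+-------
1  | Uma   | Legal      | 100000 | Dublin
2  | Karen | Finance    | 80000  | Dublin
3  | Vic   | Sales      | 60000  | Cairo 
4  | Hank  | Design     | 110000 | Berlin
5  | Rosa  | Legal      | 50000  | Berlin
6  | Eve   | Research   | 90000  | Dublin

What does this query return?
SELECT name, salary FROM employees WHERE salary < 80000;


Filtering: salary < 80000
Matching: 2 rows

2 rows:
Vic, 60000
Rosa, 50000


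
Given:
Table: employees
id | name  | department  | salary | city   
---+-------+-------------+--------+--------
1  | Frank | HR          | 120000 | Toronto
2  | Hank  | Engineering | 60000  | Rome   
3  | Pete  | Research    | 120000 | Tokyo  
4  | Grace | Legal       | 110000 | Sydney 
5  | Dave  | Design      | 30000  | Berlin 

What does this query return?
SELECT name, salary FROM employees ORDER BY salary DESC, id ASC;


Sorting by salary DESC, then id ASC for ties

5 rows:
Frank, 120000
Pete, 120000
Grace, 110000
Hank, 60000
Dave, 30000


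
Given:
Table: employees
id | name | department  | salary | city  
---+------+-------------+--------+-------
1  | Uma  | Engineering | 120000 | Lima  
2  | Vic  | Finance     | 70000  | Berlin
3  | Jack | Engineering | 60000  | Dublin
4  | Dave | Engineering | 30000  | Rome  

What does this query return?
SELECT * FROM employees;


SELECT * returns all 4 rows with all columns

4 rows:
1, Uma, Engineering, 120000, Lima
2, Vic, Finance, 70000, Berlin
3, Jack, Engineering, 60000, Dublin
4, Dave, Engineering, 30000, Rome


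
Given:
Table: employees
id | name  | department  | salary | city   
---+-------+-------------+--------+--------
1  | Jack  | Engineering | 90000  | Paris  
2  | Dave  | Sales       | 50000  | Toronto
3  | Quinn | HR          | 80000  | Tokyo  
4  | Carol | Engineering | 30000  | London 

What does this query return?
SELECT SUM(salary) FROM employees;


SUM(salary) = 90000 + 50000 + 80000 + 30000 = 250000

250000


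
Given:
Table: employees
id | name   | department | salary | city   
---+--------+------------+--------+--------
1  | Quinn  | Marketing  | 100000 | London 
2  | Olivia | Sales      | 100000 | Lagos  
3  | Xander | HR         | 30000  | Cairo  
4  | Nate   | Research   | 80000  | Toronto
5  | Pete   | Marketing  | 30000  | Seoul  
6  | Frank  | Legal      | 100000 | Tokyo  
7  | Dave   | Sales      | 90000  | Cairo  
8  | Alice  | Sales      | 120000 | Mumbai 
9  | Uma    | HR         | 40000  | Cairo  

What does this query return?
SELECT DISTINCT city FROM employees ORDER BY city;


All 'city' values (row order): London, Lagos, Cairo, Toronto, Seoul, Tokyo, Cairo, Mumbai, Cairo
Removing duplicates leaves 7 unique value(s).

7 values:
Cairo
Lagos
London
Mumbai
Seoul
Tokyo
Toronto


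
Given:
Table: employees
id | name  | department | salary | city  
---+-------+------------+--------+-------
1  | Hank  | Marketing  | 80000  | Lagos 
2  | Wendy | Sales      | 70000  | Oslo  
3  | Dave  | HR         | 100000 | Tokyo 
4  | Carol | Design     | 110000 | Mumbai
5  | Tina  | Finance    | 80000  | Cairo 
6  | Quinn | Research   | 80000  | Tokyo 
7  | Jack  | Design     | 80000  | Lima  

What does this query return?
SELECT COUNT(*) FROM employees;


COUNT(*) counts all rows

7


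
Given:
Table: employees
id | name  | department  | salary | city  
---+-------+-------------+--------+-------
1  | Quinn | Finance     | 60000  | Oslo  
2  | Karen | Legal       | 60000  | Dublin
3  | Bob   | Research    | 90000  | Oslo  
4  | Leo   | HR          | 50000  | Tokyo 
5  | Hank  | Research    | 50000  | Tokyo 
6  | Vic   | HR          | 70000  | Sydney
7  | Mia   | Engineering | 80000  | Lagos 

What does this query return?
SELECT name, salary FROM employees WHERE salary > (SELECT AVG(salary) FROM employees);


Subquery: AVG(salary) = 65714.29
Filtering: salary > 65714.29
  Bob (90000) -> MATCH
  Vic (70000) -> MATCH
  Mia (80000) -> MATCH


3 rows:
Bob, 90000
Vic, 70000
Mia, 80000


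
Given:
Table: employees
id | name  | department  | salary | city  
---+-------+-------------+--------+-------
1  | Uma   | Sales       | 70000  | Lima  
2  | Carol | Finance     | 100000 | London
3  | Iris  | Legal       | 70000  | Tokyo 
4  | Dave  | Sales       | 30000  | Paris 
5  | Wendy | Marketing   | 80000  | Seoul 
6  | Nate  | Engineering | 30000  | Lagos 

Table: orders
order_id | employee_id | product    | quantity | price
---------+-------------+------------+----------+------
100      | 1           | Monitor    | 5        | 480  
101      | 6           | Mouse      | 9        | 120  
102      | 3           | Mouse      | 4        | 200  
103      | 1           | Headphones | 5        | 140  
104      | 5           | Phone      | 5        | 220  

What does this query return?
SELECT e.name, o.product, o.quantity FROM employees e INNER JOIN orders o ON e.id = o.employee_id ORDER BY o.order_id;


Joining employees.id = orders.employee_id:
  employee Uma (id=1) -> order Monitor
  employee Nate (id=6) -> order Mouse
  employee Iris (id=3) -> order Mouse
  employee Uma (id=1) -> order Headphones
  employee Wendy (id=5) -> order Phone


5 rows:
Uma, Monitor, 5
Nate, Mouse, 9
Iris, Mouse, 4
Uma, Headphones, 5
Wendy, Phone, 5


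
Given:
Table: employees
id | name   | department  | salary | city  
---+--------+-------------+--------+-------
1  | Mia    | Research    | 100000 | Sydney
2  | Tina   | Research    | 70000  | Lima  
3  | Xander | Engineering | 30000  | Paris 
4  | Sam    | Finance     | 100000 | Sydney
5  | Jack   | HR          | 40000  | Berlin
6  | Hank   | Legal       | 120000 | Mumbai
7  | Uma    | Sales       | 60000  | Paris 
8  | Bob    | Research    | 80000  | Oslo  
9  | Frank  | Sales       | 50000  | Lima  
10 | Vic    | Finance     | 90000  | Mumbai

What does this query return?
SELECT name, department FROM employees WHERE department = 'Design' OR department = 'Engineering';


Filtering: department = 'Design' OR 'Engineering'
Matching: 1 rows

1 rows:
Xander, Engineering


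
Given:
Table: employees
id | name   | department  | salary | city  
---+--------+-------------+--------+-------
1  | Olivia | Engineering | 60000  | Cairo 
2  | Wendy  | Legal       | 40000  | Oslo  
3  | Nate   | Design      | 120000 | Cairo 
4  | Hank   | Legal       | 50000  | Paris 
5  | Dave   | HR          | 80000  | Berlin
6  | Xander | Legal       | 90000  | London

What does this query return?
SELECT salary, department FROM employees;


Projecting columns: salary, department

6 rows:
60000, Engineering
40000, Legal
120000, Design
50000, Legal
80000, HR
90000, Legal


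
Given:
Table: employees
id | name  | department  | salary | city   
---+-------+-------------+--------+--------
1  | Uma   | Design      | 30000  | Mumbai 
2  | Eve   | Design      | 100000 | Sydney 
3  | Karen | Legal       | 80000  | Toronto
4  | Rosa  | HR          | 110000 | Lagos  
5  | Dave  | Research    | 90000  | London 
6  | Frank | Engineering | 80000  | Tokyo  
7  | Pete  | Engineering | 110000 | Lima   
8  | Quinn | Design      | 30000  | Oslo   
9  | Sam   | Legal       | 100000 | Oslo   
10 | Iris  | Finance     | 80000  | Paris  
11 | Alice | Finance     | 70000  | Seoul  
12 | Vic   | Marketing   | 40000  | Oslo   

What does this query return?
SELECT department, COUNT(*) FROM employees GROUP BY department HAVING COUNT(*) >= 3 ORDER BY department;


Groups with count >= 3:
  Design: 3 -> PASS
  Engineering: 2 -> filtered out
  Finance: 2 -> filtered out
  HR: 1 -> filtered out
  Legal: 2 -> filtered out
  Marketing: 1 -> filtered out
  Research: 1 -> filtered out


1 groups:
Design, 3
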